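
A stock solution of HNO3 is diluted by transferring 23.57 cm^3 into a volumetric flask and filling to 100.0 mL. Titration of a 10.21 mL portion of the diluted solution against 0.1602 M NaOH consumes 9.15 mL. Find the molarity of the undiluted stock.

0.609 M

n(NaOH) = 0.1602 x 0.009150 = 0.001466 mol.
n(HNO3) in the aliquot = 0.001466 mol.
[diluted HNO3] = 0.001466 / 0.01021 = 0.1436 M.
Dilution factor = 100.0/23.57 = 4.243, so [stock] = 0.1436 x 4.243 = 0.609 M.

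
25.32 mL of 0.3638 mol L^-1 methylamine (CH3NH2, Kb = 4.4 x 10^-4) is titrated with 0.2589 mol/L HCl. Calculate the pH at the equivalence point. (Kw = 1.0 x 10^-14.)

n(CH3NH2) = 0.3638 x 0.02532 = 0.009211 mol; V(HCl) at equivalence = 0.009211/0.2589 = 0.03558 L.
At equivalence the base is fully converted to CH3NH3+; total volume = 0.06090 L, so [CH3NH3+] = 0.009211/0.06090 = 0.1513 M.
Ka(CH3NH3+) = Kw/Kb = 1.0e-14 / 4.4 x 10^-4 = 2.27e-11.
[H^+] = sqrt(Ka x [CH3NH3+]) = sqrt(2.27e-11 x 0.1513) = 1.85e-6 M.
pH = -log(1.85e-6) = 5.73.

5.73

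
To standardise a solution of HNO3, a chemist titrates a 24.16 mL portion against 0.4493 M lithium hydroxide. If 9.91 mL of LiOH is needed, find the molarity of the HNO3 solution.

0.184 M

n(LiOH) delivered = 0.4493 x 0.009910 = 0.004453 mol.
For a 1:1 reaction, n(HNO3) = 0.004453 mol.
[HNO3] = 0.004453 mol / 0.02416 L = 0.184 M.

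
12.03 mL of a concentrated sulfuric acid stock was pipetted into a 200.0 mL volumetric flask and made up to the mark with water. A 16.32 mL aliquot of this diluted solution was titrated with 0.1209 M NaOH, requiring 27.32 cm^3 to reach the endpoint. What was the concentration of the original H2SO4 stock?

n(NaOH) = 0.1209 x 0.02732 = 0.003303 mol.
n(H2SO4) in the aliquot = 0.003303 x 1/2 = 0.001651 mol.
[diluted H2SO4] = 0.001651 / 0.01632 = 0.1012 M.
Dilution factor = 200.0/12.03 = 16.63, so [stock] = 0.1012 x 16.63 = 1.68 M.

1.68 M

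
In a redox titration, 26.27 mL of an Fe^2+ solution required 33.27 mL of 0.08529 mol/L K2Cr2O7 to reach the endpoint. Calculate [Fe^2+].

0.648 M

n(K2Cr2O7) = 0.08529 x 0.03327 = 0.002838 mol.
From the balanced equation, 1 mol K2Cr2O7 reacts with 6 mol Fe^2+, so n(Fe^2+) = 0.002838 x 6/1 = 0.01703 mol.
[Fe^2+] = 0.01703 / 0.02627 L = 0.648 M.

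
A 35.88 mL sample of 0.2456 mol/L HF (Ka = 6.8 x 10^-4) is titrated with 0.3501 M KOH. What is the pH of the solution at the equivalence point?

n(HF) = 0.2456 x 0.03588 = 0.008812 mol; V(KOH) at equivalence = 0.008812/0.3501 = 0.02517 L.
At equivalence all the acid is converted to F-; total volume = 0.03588 + 0.02517 = 0.06105 L, so [F-] = 0.008812/0.06105 = 0.1443 M.
Kb = Kw/Ka = 1.0e-14 / 6.8 x 10^-4 = 1.47e-11.
[OH^-] = sqrt(Kb x [F-]) = sqrt(1.47e-11 x 0.1443) = 1.46e-6 M.
pOH = 5.84, so pH = 14.00 - 5.84 = 8.16.

8.16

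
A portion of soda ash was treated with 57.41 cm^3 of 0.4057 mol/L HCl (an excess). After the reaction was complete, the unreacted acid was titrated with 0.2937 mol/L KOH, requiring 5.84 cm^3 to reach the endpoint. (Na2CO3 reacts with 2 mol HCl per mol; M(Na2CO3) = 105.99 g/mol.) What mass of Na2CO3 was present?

1.14 g

Total n(HCl) added = 0.4057 x 0.05741 = 0.02329 mol.
n(KOH) used = 0.2937 x 0.005840 = 0.001715 mol, which equals the excess n(HCl).
So n(HCl) consumed by the sample = 0.02329 - 0.001715 = 0.02158 mol.
n(Na2CO3) = 0.02158 / 2 = 0.01079 mol.
mass = 0.01079 mol x 105.99 g/mol = 1.14 g.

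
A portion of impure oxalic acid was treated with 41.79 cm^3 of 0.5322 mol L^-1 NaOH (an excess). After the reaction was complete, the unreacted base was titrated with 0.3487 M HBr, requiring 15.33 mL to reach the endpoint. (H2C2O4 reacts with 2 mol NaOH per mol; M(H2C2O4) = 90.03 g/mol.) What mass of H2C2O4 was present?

0.761 g

Total n(NaOH) added = 0.5322 x 0.04179 = 0.02224 mol.
n(HBr) used = 0.3487 x 0.01533 = 0.005346 mol, which equals the excess n(NaOH).
So n(NaOH) consumed by the sample = 0.02224 - 0.005346 = 0.01690 mol.
n(H2C2O4) = 0.01690 / 2 = 0.008448 mol.
mass = 0.008448 mol x 90.03 g/mol = 0.761 g.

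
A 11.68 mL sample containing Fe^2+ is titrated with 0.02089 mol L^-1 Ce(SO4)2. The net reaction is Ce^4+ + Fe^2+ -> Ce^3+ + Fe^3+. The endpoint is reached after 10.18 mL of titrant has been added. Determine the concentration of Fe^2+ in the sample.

n(Ce(SO4)2) = 0.02089 x 0.01018 = 0.0002127 mol.
From the balanced equation, 1 mol Ce(SO4)2 reacts with 1 mol Fe^2+, so n(Fe^2+) = 0.0002127 x 1/1 = 0.0002127 mol.
[Fe^2+] = 0.0002127 / 0.01168 L = 0.0182 M.

0.0182 M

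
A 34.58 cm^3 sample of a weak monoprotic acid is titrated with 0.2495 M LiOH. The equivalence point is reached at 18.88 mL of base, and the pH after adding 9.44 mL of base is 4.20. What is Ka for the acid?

9.44 mL is half of the equivalence volume, so this is the half-equivalence point where [HA] = [A^-].
At half-equivalence pH = pKa, so pKa = 4.20.
Ka = 10^(-4.20) = 6.3 x 10^-5.

6.3 x 10^-5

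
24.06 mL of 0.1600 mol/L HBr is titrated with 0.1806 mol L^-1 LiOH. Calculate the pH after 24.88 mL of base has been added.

n(acid) = 0.1600 x 0.02406 = 0.003850 mol; n(LiOH) added = 0.1806 x 0.02488 = 0.004493 mol.
Base is in excess by 0.004493 - 0.003850 = 0.0006437 mol in a total volume of 0.04894 L.
[OH^-] = 0.0006437/0.04894 = 0.01315 M, so pOH = 1.88 and pH = 14.00 - 1.88 = 12.12.

12.12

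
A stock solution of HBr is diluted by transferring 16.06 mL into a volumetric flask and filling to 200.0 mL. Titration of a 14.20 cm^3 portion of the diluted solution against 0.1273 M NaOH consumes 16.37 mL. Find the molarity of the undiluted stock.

n(NaOH) = 0.1273 x 0.01637 = 0.002084 mol.
n(HBr) in the aliquot = 0.002084 mol.
[diluted HBr] = 0.002084 / 0.01420 = 0.1468 M.
Dilution factor = 200.0/16.06 = 12.45, so [stock] = 0.1468 x 12.45 = 1.83 M.

1.83 M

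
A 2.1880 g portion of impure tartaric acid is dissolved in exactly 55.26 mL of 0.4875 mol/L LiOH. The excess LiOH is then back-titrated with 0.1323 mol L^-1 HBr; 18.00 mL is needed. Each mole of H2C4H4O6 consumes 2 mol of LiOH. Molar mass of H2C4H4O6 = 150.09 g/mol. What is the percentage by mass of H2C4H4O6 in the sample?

Total n(LiOH) added = 0.4875 x 0.05526 = 0.02694 mol.
n(HBr) used = 0.1323 x 0.01800 = 0.002381 mol, which equals the excess n(LiOH).
So n(LiOH) consumed by the sample = 0.02694 - 0.002381 = 0.02456 mol.
n(H2C4H4O6) = 0.02456 / 2 = 0.01228 mol.
mass H2C4H4O6 = 0.01228 x 150.09 = 1.843 g, so %H2C4H4O6 = 1.843/2.1880 x 100 = 84.2%.

84.2%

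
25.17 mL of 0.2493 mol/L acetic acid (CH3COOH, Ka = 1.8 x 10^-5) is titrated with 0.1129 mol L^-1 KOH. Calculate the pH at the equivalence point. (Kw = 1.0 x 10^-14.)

8.82

n(CH3COOH) = 0.2493 x 0.02517 = 0.006275 mol; V(KOH) at equivalence = 0.006275/0.1129 = 0.05558 L.
At equivalence all the acid is converted to CH3COO-; total volume = 0.02517 + 0.05558 = 0.08075 L, so [CH3COO-] = 0.006275/0.08075 = 0.07771 M.
Kb = Kw/Ka = 1.0e-14 / 1.8 x 10^-5 = 5.56e-10.
[OH^-] = sqrt(Kb x [CH3COO-]) = sqrt(5.56e-10 x 0.07771) = 6.57e-6 M.
pOH = 5.18, so pH = 14.00 - 5.18 = 8.82.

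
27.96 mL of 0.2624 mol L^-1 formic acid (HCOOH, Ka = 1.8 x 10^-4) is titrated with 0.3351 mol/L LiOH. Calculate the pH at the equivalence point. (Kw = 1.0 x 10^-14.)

8.46

n(HCOOH) = 0.2624 x 0.02796 = 0.007337 mol; V(LiOH) at equivalence = 0.007337/0.3351 = 0.02189 L.
At equivalence all the acid is converted to HCOO-; total volume = 0.02796 + 0.02189 = 0.04985 L, so [HCOO-] = 0.007337/0.04985 = 0.1472 M.
Kb = Kw/Ka = 1.0e-14 / 1.8 x 10^-4 = 5.56e-11.
[OH^-] = sqrt(Kb x [HCOO-]) = sqrt(5.56e-11 x 0.1472) = 2.86e-6 M.
pOH = 5.54, so pH = 14.00 - 5.54 = 8.46.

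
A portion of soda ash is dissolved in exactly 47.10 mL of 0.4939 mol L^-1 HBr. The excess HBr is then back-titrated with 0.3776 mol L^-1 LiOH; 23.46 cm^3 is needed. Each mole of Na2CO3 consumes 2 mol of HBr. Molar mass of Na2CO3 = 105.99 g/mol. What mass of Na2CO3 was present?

Total n(HBr) added = 0.4939 x 0.04710 = 0.02326 mol.
n(LiOH) used = 0.3776 x 0.02346 = 0.008858 mol, which equals the excess n(HBr).
So n(HBr) consumed by the sample = 0.02326 - 0.008858 = 0.01440 mol.
n(Na2CO3) = 0.01440 / 2 = 0.007202 mol.
mass = 0.007202 mol x 105.99 g/mol = 0.763 g.

0.763 g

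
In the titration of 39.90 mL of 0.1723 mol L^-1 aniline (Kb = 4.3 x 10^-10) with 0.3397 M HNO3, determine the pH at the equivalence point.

n(C6H5NH2) = 0.1723 x 0.03990 = 0.006875 mol; V(HNO3) at equivalence = 0.006875/0.3397 = 0.02024 L.
At equivalence the base is fully converted to C6H5NH3+; total volume = 0.06014 L, so [C6H5NH3+] = 0.006875/0.06014 = 0.1143 M.
Ka(C6H5NH3+) = Kw/Kb = 1.0e-14 / 4.3 x 10^-10 = 2.33e-5.
[H^+] = sqrt(Ka x [C6H5NH3+]) = sqrt(2.33e-5 x 0.1143) = 0.00163 M.
pH = -log(0.00163) = 2.79.

2.79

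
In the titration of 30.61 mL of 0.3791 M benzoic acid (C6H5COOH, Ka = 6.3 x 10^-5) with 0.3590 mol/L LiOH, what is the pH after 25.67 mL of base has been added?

Initial n(C6H5COOH) = 0.3791 x 0.03061 = 0.01160 mol.
n(LiOH) added = 0.3590 x 0.02567 = 0.009216 mol, converting that many moles of C6H5COOH to C6H5COO-.
Remaining n(C6H5COOH) = 0.002389 mol; n(C6H5COO-) = 0.009216 mol.
By Henderson-Hasselbalch, pH = pKa + log([A^-]/[HA]) = 4.20 + log(0.009216/0.002389) = 4.20 + (+0.59) = 4.79.

4.79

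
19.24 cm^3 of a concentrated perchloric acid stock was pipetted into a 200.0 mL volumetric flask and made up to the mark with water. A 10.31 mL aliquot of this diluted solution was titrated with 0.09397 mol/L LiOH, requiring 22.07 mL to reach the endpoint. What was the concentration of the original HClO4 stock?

2.09 M

n(LiOH) = 0.09397 x 0.02207 = 0.002074 mol.
n(HClO4) in the aliquot = 0.002074 mol.
[diluted HClO4] = 0.002074 / 0.01031 = 0.2012 M.
Dilution factor = 200.0/19.24 = 10.40, so [stock] = 0.2012 x 10.40 = 2.09 M.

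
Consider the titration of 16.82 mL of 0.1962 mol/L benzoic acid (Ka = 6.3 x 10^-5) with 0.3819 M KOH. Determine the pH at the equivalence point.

n(C6H5COOH) = 0.1962 x 0.01682 = 0.003300 mol; V(KOH) at equivalence = 0.003300/0.3819 = 0.008641 L.
At equivalence all the acid is converted to C6H5COO-; total volume = 0.01682 + 0.008641 = 0.02546 L, so [C6H5COO-] = 0.003300/0.02546 = 0.1296 M.
Kb = Kw/Ka = 1.0e-14 / 6.3 x 10^-5 = 1.59e-10.
[OH^-] = sqrt(Kb x [C6H5COO-]) = sqrt(1.59e-10 x 0.1296) = 4.54e-6 M.
pOH = 5.34, so pH = 14.00 - 5.34 = 8.66.

8.66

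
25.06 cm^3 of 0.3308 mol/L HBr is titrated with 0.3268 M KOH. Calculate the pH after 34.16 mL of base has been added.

12.69

n(acid) = 0.3308 x 0.02506 = 0.008290 mol; n(KOH) added = 0.3268 x 0.03416 = 0.01116 mol.
Base is in excess by 0.01116 - 0.008290 = 0.002874 mol in a total volume of 0.05922 L.
[OH^-] = 0.002874/0.05922 = 0.04852 M, so pOH = 1.31 and pH = 14.00 - 1.31 = 12.69.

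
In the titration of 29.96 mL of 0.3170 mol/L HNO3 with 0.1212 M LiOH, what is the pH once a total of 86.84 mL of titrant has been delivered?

11.94

n(acid) = 0.3170 x 0.02996 = 0.009497 mol; n(LiOH) added = 0.1212 x 0.08684 = 0.01053 mol.
Base is in excess by 0.01053 - 0.009497 = 0.001028 mol in a total volume of 0.1168 L.
[OH^-] = 0.001028/0.1168 = 0.008799 M, so pOH = 2.06 and pH = 14.00 - 2.06 = 11.94.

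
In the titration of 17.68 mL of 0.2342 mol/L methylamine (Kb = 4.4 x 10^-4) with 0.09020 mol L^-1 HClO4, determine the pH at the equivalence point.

n(CH3NH2) = 0.2342 x 0.01768 = 0.004141 mol; V(HClO4) at equivalence = 0.004141/0.09020 = 0.04591 L.
At equivalence the base is fully converted to CH3NH3+; total volume = 0.06359 L, so [CH3NH3+] = 0.004141/0.06359 = 0.06512 M.
Ka(CH3NH3+) = Kw/Kb = 1.0e-14 / 4.4 x 10^-4 = 2.27e-11.
[H^+] = sqrt(Ka x [CH3NH3+]) = sqrt(2.27e-11 x 0.06512) = 1.22e-6 M.
pH = -log(1.22e-6) = 5.91.

5.91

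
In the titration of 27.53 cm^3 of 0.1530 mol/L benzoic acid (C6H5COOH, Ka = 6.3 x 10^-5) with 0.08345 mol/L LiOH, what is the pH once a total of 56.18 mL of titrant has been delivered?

n(acid) = 0.1530 x 0.02753 = 0.004212 mol; n(LiOH) added = 0.08345 x 0.05618 = 0.004688 mol.
Base is in excess by 0.004688 - 0.004212 = 0.0004761 mol in a total volume of 0.08371 L.
[OH^-] = 0.0004761/0.08371 = 0.005688 M, so pOH = 2.25 and pH = 14.00 - 2.25 = 11.75.

11.75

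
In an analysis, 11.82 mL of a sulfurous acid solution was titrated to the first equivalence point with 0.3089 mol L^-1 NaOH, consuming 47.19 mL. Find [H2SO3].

n(NaOH) = 0.3089 x 0.04719 = 0.01458 mol.
At the first equivalence point, 1 mol OH^- react per mol H2SO3, so n(H2SO3) = 0.01458 / 1 = 0.01458 mol.
[H2SO3] = 0.01458 / 0.01182 L = 1.23 M.

1.23 M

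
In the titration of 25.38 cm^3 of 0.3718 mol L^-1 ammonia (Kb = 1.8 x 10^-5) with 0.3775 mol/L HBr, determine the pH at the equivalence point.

4.99

n(NH3) = 0.3718 x 0.02538 = 0.009436 mol; V(HBr) at equivalence = 0.009436/0.3775 = 0.02500 L.
At equivalence the base is fully converted to NH4+; total volume = 0.05038 L, so [NH4+] = 0.009436/0.05038 = 0.1873 M.
Ka(NH4+) = Kw/Kb = 1.0e-14 / 1.8 x 10^-5 = 5.56e-10.
[H^+] = sqrt(Ka x [NH4+]) = sqrt(5.56e-10 x 0.1873) = 1.02e-5 M.
pH = -log(1.02e-5) = 4.99.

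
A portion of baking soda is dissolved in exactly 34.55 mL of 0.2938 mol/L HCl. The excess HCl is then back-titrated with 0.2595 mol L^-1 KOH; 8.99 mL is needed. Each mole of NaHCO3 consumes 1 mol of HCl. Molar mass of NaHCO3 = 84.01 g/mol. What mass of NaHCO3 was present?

0.657 g

Total n(HCl) added = 0.2938 x 0.03455 = 0.01015 mol.
n(KOH) used = 0.2595 x 0.008990 = 0.002333 mol, which equals the excess n(HCl).
So n(HCl) consumed by the sample = 0.01015 - 0.002333 = 0.007818 mol.
n(NaHCO3) = 0.007818 / 1 = 0.007818 mol.
mass = 0.007818 mol x 84.01 g/mol = 0.657 g.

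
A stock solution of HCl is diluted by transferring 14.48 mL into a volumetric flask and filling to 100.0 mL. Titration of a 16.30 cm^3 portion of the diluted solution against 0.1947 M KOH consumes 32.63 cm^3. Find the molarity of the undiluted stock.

n(KOH) = 0.1947 x 0.03263 = 0.006353 mol.
n(HCl) in the aliquot = 0.006353 mol.
[diluted HCl] = 0.006353 / 0.01630 = 0.3898 M.
Dilution factor = 100.0/14.48 = 6.906, so [stock] = 0.3898 x 6.906 = 2.69 M.

2.69 M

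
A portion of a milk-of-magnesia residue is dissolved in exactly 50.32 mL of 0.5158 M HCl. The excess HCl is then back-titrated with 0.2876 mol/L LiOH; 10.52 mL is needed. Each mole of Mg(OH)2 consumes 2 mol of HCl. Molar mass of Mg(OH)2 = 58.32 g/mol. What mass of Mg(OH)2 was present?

0.669 g

Total n(HCl) added = 0.5158 x 0.05032 = 0.02596 mol.
n(LiOH) used = 0.2876 x 0.01052 = 0.003026 mol, which equals the excess n(HCl).
So n(HCl) consumed by the sample = 0.02596 - 0.003026 = 0.02293 mol.
n(Mg(OH)2) = 0.02293 / 2 = 0.01146 mol.
mass = 0.01146 mol x 58.32 g/mol = 0.669 g.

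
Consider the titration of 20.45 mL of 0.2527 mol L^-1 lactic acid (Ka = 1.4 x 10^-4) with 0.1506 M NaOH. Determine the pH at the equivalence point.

8.41

n(HC3H5O3) = 0.2527 x 0.02045 = 0.005168 mol; V(NaOH) at equivalence = 0.005168/0.1506 = 0.03431 L.
At equivalence all the acid is converted to C3H5O3-; total volume = 0.02045 + 0.03431 = 0.05476 L, so [C3H5O3-] = 0.005168/0.05476 = 0.09436 M.
Kb = Kw/Ka = 1.0e-14 / 1.4 x 10^-4 = 7.14e-11.
[OH^-] = sqrt(Kb x [C3H5O3-]) = sqrt(7.14e-11 x 0.09436) = 2.60e-6 M.
pOH = 5.59, so pH = 14.00 - 5.59 = 8.41.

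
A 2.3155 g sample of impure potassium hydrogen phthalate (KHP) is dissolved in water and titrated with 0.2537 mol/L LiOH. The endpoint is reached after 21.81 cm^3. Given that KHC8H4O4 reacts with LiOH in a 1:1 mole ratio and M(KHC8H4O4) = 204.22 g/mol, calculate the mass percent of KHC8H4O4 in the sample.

n(LiOH) = 0.2537 x 0.02181 = 0.005533 mol.
n(KHC8H4O4) = 0.005533 / 1 = 0.005533 mol.
mass of KHC8H4O4 = 0.005533 x 204.22 = 1.130 g.
% purity = 1.130 / 2.3155 x 100 = 48.8%.

48.8%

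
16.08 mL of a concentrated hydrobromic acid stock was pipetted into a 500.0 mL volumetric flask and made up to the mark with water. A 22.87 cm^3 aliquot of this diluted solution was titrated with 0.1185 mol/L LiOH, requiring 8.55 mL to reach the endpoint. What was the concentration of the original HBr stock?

n(LiOH) = 0.1185 x 0.008550 = 0.001013 mol.
n(HBr) in the aliquot = 0.001013 mol.
[diluted HBr] = 0.001013 / 0.02287 = 0.04430 M.
Dilution factor = 500.0/16.08 = 31.09, so [stock] = 0.04430 x 31.09 = 1.38 M.

1.38 M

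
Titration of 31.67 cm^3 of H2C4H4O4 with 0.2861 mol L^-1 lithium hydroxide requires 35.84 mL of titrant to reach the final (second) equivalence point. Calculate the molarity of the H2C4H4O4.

n(LiOH) = 0.2861 x 0.03584 = 0.01025 mol.
At the final (second) equivalence point, 2 mol OH^- react per mol H2C4H4O4, so n(H2C4H4O4) = 0.01025 / 2 = 0.005127 mol.
[H2C4H4O4] = 0.005127 / 0.03167 L = 0.162 M.

0.162 M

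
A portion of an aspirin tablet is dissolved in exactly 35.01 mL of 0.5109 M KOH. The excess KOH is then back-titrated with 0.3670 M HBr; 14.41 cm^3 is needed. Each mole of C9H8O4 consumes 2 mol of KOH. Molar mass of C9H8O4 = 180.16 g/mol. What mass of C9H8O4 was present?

Total n(KOH) added = 0.5109 x 0.03501 = 0.01789 mol.
n(HBr) used = 0.3670 x 0.01441 = 0.005288 mol, which equals the excess n(KOH).
So n(KOH) consumed by the sample = 0.01789 - 0.005288 = 0.01260 mol.
n(C9H8O4) = 0.01260 / 2 = 0.006299 mol.
mass = 0.006299 mol x 180.16 g/mol = 1.13 g.

1.13 g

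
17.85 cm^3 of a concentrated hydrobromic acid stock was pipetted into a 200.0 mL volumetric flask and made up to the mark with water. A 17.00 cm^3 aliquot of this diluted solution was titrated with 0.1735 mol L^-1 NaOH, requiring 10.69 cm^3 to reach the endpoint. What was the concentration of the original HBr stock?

1.22 M

n(NaOH) = 0.1735 x 0.01069 = 0.001855 mol.
n(HBr) in the aliquot = 0.001855 mol.
[diluted HBr] = 0.001855 / 0.01700 = 0.1091 M.
Dilution factor = 200.0/17.85 = 11.20, so [stock] = 0.1091 x 11.20 = 1.22 M.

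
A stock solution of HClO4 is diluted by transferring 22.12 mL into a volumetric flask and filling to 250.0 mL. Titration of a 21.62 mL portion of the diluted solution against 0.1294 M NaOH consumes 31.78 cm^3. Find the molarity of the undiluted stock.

n(NaOH) = 0.1294 x 0.03178 = 0.004112 mol.
n(HClO4) in the aliquot = 0.004112 mol.
[diluted HClO4] = 0.004112 / 0.02162 = 0.1902 M.
Dilution factor = 250.0/22.12 = 11.30, so [stock] = 0.1902 x 11.30 = 2.15 M.

2.15 M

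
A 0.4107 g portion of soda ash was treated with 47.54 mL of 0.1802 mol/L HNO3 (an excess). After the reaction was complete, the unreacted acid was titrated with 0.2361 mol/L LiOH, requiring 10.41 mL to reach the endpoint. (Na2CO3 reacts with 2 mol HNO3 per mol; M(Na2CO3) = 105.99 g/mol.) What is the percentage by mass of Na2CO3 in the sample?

78.8%

Total n(HNO3) added = 0.1802 x 0.04754 = 0.008567 mol.
n(LiOH) used = 0.2361 x 0.01041 = 0.002458 mol, which equals the excess n(HNO3).
So n(HNO3) consumed by the sample = 0.008567 - 0.002458 = 0.006109 mol.
n(Na2CO3) = 0.006109 / 2 = 0.003054 mol.
mass Na2CO3 = 0.003054 x 105.99 = 0.3237 g, so %Na2CO3 = 0.3237/0.4107 x 100 = 78.8%.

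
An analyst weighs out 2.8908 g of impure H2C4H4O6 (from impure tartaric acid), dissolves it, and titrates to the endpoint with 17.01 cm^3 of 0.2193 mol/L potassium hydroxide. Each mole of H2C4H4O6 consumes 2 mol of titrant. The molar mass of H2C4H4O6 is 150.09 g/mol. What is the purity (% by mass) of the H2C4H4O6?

n(KOH) = 0.2193 x 0.01701 = 0.003730 mol.
n(H2C4H4O6) = 0.003730 / 2 = 0.001865 mol.
mass of H2C4H4O6 = 0.001865 x 150.09 = 0.2799 g.
% purity = 0.2799 / 2.8908 x 100 = 9.68%.

9.68%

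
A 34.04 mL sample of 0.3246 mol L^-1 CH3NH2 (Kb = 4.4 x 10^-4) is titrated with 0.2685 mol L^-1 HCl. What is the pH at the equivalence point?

5.74

n(CH3NH2) = 0.3246 x 0.03404 = 0.01105 mol; V(HCl) at equivalence = 0.01105/0.2685 = 0.04115 L.
At equivalence the base is fully converted to CH3NH3+; total volume = 0.07519 L, so [CH3NH3+] = 0.01105/0.07519 = 0.1469 M.
Ka(CH3NH3+) = Kw/Kb = 1.0e-14 / 4.4 x 10^-4 = 2.27e-11.
[H^+] = sqrt(Ka x [CH3NH3+]) = sqrt(2.27e-11 x 0.1469) = 1.83e-6 M.
pH = -log(1.83e-6) = 5.74.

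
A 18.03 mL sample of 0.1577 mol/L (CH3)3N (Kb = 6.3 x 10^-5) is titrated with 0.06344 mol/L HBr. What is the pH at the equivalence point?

5.57

n((CH3)3N) = 0.1577 x 0.01803 = 0.002843 mol; V(HBr) at equivalence = 0.002843/0.06344 = 0.04482 L.
At equivalence the base is fully converted to (CH3)3NH+; total volume = 0.06285 L, so [(CH3)3NH+] = 0.002843/0.06285 = 0.04524 M.
Ka((CH3)3NH+) = Kw/Kb = 1.0e-14 / 6.3 x 10^-5 = 1.59e-10.
[H^+] = sqrt(Ka x [(CH3)3NH+]) = sqrt(1.59e-10 x 0.04524) = 2.68e-6 M.
pH = -log(2.68e-6) = 5.57.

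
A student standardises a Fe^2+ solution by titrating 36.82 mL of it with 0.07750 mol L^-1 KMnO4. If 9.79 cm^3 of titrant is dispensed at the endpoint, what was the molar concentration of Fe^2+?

n(KMnO4) = 0.07750 x 0.009790 = 0.0007587 mol.
From the balanced equation, 1 mol KMnO4 reacts with 5 mol Fe^2+, so n(Fe^2+) = 0.0007587 x 5/1 = 0.003794 mol.
[Fe^2+] = 0.003794 / 0.03682 L = 0.103 M.

0.103 M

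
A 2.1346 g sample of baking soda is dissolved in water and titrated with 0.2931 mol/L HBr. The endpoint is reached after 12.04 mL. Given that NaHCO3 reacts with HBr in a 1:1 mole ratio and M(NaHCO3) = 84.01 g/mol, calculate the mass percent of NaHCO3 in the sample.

13.9%

n(HBr) = 0.2931 x 0.01204 = 0.003529 mol.
n(NaHCO3) = 0.003529 / 1 = 0.003529 mol.
mass of NaHCO3 = 0.003529 x 84.01 = 0.2965 g.
% purity = 0.2965 / 2.1346 x 100 = 13.9%.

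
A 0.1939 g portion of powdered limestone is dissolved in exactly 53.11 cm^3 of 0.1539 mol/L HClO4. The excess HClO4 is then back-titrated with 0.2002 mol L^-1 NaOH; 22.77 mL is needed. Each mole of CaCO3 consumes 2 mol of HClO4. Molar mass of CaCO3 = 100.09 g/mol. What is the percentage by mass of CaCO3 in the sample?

Total n(HClO4) added = 0.1539 x 0.05311 = 0.008174 mol.
n(NaOH) used = 0.2002 x 0.02277 = 0.004559 mol, which equals the excess n(HClO4).
So n(HClO4) consumed by the sample = 0.008174 - 0.004559 = 0.003615 mol.
n(CaCO3) = 0.003615 / 2 = 0.001808 mol.
mass CaCO3 = 0.001808 x 100.09 = 0.1809 g, so %CaCO3 = 0.1809/0.1939 x 100 = 93.3%.

93.3%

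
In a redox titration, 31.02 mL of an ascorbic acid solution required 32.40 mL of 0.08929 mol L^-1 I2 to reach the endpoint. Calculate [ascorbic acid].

n(I2) = 0.08929 x 0.03240 = 0.002893 mol.
From the balanced equation, 1 mol I2 reacts with 1 mol ascorbic acid, so n(ascorbic acid) = 0.002893 x 1/1 = 0.002893 mol.
[ascorbic acid] = 0.002893 / 0.03102 L = 0.0933 M.

0.0933 M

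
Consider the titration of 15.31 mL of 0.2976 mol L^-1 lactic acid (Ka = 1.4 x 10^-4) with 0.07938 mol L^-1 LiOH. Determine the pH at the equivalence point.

8.33

n(HC3H5O3) = 0.2976 x 0.01531 = 0.004556 mol; V(LiOH) at equivalence = 0.004556/0.07938 = 0.05740 L.
At equivalence all the acid is converted to C3H5O3-; total volume = 0.01531 + 0.05740 = 0.07271 L, so [C3H5O3-] = 0.004556/0.07271 = 0.06267 M.
Kb = Kw/Ka = 1.0e-14 / 1.4 x 10^-4 = 7.14e-11.
[OH^-] = sqrt(Kb x [C3H5O3-]) = sqrt(7.14e-11 x 0.06267) = 2.12e-6 M.
pOH = 5.67, so pH = 14.00 - 5.67 = 8.33.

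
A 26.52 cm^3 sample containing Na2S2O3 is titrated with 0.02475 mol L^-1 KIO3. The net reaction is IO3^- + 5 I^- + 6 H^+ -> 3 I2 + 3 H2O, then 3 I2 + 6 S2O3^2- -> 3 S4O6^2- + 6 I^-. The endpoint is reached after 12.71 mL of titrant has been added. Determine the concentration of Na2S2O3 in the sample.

n(KIO3) = 0.02475 x 0.01271 = 0.0003146 mol.
From the balanced equation, 1 mol KIO3 reacts with 6 mol Na2S2O3, so n(Na2S2O3) = 0.0003146 x 6/1 = 0.001887 mol.
[Na2S2O3] = 0.001887 / 0.02652 L = 0.0712 M.

0.0712 M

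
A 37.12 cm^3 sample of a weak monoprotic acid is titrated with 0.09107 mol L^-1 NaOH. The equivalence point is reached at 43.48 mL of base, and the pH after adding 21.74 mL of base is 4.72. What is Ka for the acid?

21.74 mL is half of the equivalence volume, so this is the half-equivalence point where [HA] = [A^-].
At half-equivalence pH = pKa, so pKa = 4.72.
Ka = 10^(-4.72) = 1.9 x 10^-5.

1.9 x 10^-5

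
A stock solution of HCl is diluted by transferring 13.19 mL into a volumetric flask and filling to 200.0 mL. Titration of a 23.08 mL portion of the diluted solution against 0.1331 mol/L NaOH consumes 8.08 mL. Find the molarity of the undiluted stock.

0.707 M

n(NaOH) = 0.1331 x 0.008080 = 0.001075 mol.
n(HCl) in the aliquot = 0.001075 mol.
[diluted HCl] = 0.001075 / 0.02308 = 0.04660 M.
Dilution factor = 200.0/13.19 = 15.16, so [stock] = 0.04660 x 15.16 = 0.707 M.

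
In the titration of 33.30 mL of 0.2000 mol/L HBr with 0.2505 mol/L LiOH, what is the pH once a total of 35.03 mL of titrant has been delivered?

12.49

n(acid) = 0.2000 x 0.03330 = 0.006660 mol; n(LiOH) added = 0.2505 x 0.03503 = 0.008775 mol.
Base is in excess by 0.008775 - 0.006660 = 0.002115 mol in a total volume of 0.06833 L.
[OH^-] = 0.002115/0.06833 = 0.03095 M, so pOH = 1.51 and pH = 14.00 - 1.51 = 12.49.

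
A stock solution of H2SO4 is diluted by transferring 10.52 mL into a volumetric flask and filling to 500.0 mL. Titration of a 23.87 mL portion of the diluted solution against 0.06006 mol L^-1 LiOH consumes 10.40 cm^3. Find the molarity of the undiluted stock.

n(LiOH) = 0.06006 x 0.01040 = 0.0006246 mol.
n(H2SO4) in the aliquot = 0.0006246 x 1/2 = 0.0003123 mol.
[diluted H2SO4] = 0.0003123 / 0.02387 = 0.01308 M.
Dilution factor = 500.0/10.52 = 47.53, so [stock] = 0.01308 x 47.53 = 0.622 M.

0.622 M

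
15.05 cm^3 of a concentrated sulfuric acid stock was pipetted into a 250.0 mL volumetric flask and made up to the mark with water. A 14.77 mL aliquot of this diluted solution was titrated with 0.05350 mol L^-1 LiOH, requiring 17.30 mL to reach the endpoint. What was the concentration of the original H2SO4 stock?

n(LiOH) = 0.05350 x 0.01730 = 0.0009256 mol.
n(H2SO4) in the aliquot = 0.0009256 x 1/2 = 0.0004628 mol.
[diluted H2SO4] = 0.0004628 / 0.01477 = 0.03133 M.
Dilution factor = 250.0/15.05 = 16.61, so [stock] = 0.03133 x 16.61 = 0.520 M.

0.520 M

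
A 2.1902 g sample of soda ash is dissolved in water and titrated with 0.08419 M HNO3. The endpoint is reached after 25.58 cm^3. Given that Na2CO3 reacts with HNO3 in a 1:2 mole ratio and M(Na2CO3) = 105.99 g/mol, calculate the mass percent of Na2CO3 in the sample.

n(HNO3) = 0.08419 x 0.02558 = 0.002154 mol.
n(Na2CO3) = 0.002154 / 2 = 0.001077 mol.
mass of Na2CO3 = 0.001077 x 105.99 = 0.1141 g.
% purity = 0.1141 / 2.1902 x 100 = 5.21%.

5.21%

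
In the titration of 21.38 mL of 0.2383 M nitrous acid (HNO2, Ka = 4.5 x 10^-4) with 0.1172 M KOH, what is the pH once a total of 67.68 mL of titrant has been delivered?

12.50

n(acid) = 0.2383 x 0.02138 = 0.005095 mol; n(KOH) added = 0.1172 x 0.06768 = 0.007932 mol.
Base is in excess by 0.007932 - 0.005095 = 0.002837 mol in a total volume of 0.08906 L.
[OH^-] = 0.002837/0.08906 = 0.03186 M, so pOH = 1.50 and pH = 14.00 - 1.50 = 12.50.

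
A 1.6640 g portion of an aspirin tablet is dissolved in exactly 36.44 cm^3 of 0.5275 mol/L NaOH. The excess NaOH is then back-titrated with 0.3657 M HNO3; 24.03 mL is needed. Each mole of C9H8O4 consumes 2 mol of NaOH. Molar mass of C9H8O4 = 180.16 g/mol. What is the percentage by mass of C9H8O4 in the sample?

56.5%

Total n(NaOH) added = 0.5275 x 0.03644 = 0.01922 mol.
n(HNO3) used = 0.3657 x 0.02403 = 0.008788 mol, which equals the excess n(NaOH).
So n(NaOH) consumed by the sample = 0.01922 - 0.008788 = 0.01043 mol.
n(C9H8O4) = 0.01043 / 2 = 0.005217 mol.
mass C9H8O4 = 0.005217 x 180.16 = 0.9399 g, so %C9H8O4 = 0.9399/1.6640 x 100 = 56.5%.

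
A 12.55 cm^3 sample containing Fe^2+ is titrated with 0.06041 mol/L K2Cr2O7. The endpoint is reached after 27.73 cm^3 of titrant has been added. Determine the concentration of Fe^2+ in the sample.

0.801 M

n(K2Cr2O7) = 0.06041 x 0.02773 = 0.001675 mol.
From the balanced equation, 1 mol K2Cr2O7 reacts with 6 mol Fe^2+, so n(Fe^2+) = 0.001675 x 6/1 = 0.01005 mol.
[Fe^2+] = 0.01005 / 0.01255 L = 0.801 M.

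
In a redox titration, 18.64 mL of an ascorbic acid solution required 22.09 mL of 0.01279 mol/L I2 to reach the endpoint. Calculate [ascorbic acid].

n(I2) = 0.01279 x 0.02209 = 0.0002825 mol.
From the balanced equation, 1 mol I2 reacts with 1 mol ascorbic acid, so n(ascorbic acid) = 0.0002825 x 1/1 = 0.0002825 mol.
[ascorbic acid] = 0.0002825 / 0.01864 L = 0.0152 M.

0.0152 M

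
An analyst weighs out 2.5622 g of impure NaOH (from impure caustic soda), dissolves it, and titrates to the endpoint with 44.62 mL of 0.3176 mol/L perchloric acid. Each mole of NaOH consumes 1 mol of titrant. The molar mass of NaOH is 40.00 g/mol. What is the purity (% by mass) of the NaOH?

n(HClO4) = 0.3176 x 0.04462 = 0.01417 mol.
n(NaOH) = 0.01417 / 1 = 0.01417 mol.
mass of NaOH = 0.01417 x 40.00 = 0.5669 g.
% purity = 0.5669 / 2.5622 x 100 = 22.1%.

22.1%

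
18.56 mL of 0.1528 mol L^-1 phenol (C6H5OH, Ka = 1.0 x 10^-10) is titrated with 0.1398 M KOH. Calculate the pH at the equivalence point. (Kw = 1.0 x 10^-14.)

11.43

n(C6H5OH) = 0.1528 x 0.01856 = 0.002836 mol; V(KOH) at equivalence = 0.002836/0.1398 = 0.02029 L.
At equivalence all the acid is converted to C6H5O-; total volume = 0.01856 + 0.02029 = 0.03885 L, so [C6H5O-] = 0.002836/0.03885 = 0.07301 M.
Kb = Kw/Ka = 1.0e-14 / 1.0 x 10^-10 = 0.000100.
[OH^-] = sqrt(Kb x [C6H5O-]) = sqrt(0.000100 x 0.07301) = 0.00270 M.
pOH = 2.57, so pH = 14.00 - 2.57 = 11.43.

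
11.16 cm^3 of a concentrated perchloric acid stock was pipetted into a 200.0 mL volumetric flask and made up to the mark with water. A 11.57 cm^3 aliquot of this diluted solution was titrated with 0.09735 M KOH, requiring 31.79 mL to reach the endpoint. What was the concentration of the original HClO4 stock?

n(KOH) = 0.09735 x 0.03179 = 0.003095 mol.
n(HClO4) in the aliquot = 0.003095 mol.
[diluted HClO4] = 0.003095 / 0.01157 = 0.2675 M.
Dilution factor = 200.0/11.16 = 17.92, so [stock] = 0.2675 x 17.92 = 4.79 M.

4.79 M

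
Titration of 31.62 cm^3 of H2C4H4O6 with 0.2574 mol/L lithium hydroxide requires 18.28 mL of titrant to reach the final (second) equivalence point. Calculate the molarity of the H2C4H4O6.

n(LiOH) = 0.2574 x 0.01828 = 0.004705 mol.
At the final (second) equivalence point, 2 mol OH^- react per mol H2C4H4O6, so n(H2C4H4O6) = 0.004705 / 2 = 0.002353 mol.
[H2C4H4O6] = 0.002353 / 0.03162 L = 0.0744 M.

0.0744 M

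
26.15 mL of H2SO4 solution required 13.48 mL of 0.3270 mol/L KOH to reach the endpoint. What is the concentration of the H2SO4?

0.0843 M

n(KOH) delivered = 0.3270 x 0.01348 = 0.004408 mol.
The reaction is 1 H2SO4 + 2 KOH, so n(H2SO4) = 0.004408 x 1/2 = 0.002204 mol.
[H2SO4] = 0.002204 mol / 0.02615 L = 0.0843 M.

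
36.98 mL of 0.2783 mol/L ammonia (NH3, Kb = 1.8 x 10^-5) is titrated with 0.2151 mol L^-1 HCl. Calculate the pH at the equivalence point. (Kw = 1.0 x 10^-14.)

n(NH3) = 0.2783 x 0.03698 = 0.01029 mol; V(HCl) at equivalence = 0.01029/0.2151 = 0.04785 L.
At equivalence the base is fully converted to NH4+; total volume = 0.08483 L, so [NH4+] = 0.01029/0.08483 = 0.1213 M.
Ka(NH4+) = Kw/Kb = 1.0e-14 / 1.8 x 10^-5 = 5.56e-10.
[H^+] = sqrt(Ka x [NH4+]) = sqrt(5.56e-10 x 0.1213) = 8.21e-6 M.
pH = -log(8.21e-6) = 5.09.

5.09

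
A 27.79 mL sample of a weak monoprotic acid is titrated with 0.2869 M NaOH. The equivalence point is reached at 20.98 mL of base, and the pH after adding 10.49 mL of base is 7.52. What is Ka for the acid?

3.0 x 10^-8

10.49 mL is half of the equivalence volume, so this is the half-equivalence point where [HA] = [A^-].
At half-equivalence pH = pKa, so pKa = 7.52.
Ka = 10^(-7.52) = 3.0 x 10^-8.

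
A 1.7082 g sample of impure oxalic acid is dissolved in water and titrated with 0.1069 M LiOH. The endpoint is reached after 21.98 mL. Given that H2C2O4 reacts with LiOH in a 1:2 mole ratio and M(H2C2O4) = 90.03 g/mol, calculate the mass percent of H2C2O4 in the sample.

6.19%

n(LiOH) = 0.1069 x 0.02198 = 0.002350 mol.
n(H2C2O4) = 0.002350 / 2 = 0.001175 mol.
mass of H2C2O4 = 0.001175 x 90.03 = 0.1058 g.
% purity = 0.1058 / 1.7082 x 100 = 6.19%.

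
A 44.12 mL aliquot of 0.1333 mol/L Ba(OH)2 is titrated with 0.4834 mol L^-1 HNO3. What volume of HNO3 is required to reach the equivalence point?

n(Ba(OH)2) = 0.1333 mol/L x 0.04412 L = 0.005881 mol.
The neutralisation is 1 Ba(OH)2 : 2 HNO3, so n(HNO3) = 0.005881 x 2/1 = 0.01176 mol.
V(HNO3) = 0.01176 / 0.4834 = 0.02433 L = 24.3 mL.

24.3 mL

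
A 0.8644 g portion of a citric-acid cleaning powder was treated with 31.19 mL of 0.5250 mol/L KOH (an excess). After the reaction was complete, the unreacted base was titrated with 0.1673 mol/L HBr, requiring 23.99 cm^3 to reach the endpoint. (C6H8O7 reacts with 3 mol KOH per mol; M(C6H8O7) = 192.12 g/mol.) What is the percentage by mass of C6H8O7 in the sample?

91.6%

Total n(KOH) added = 0.5250 x 0.03119 = 0.01637 mol.
n(HBr) used = 0.1673 x 0.02399 = 0.004014 mol, which equals the excess n(KOH).
So n(KOH) consumed by the sample = 0.01637 - 0.004014 = 0.01236 mol.
n(C6H8O7) = 0.01236 / 3 = 0.004120 mol.
mass C6H8O7 = 0.004120 x 192.12 = 0.7916 g, so %C6H8O7 = 0.7916/0.8644 x 100 = 91.6%.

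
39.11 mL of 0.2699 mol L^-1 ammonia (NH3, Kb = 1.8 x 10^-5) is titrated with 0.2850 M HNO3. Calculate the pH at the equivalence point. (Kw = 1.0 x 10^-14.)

5.06

n(NH3) = 0.2699 x 0.03911 = 0.01056 mol; V(HNO3) at equivalence = 0.01056/0.2850 = 0.03704 L.
At equivalence the base is fully converted to NH4+; total volume = 0.07615 L, so [NH4+] = 0.01056/0.07615 = 0.1386 M.
Ka(NH4+) = Kw/Kb = 1.0e-14 / 1.8 x 10^-5 = 5.56e-10.
[H^+] = sqrt(Ka x [NH4+]) = sqrt(5.56e-10 x 0.1386) = 8.78e-6 M.
pH = -log(8.78e-6) = 5.06.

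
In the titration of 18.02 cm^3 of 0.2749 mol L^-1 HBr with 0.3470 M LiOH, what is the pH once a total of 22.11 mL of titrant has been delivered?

n(acid) = 0.2749 x 0.01802 = 0.004954 mol; n(LiOH) added = 0.3470 x 0.02211 = 0.007672 mol.
Base is in excess by 0.007672 - 0.004954 = 0.002718 mol in a total volume of 0.04013 L.
[OH^-] = 0.002718/0.04013 = 0.06774 M, so pOH = 1.17 and pH = 14.00 - 1.17 = 12.83.

12.83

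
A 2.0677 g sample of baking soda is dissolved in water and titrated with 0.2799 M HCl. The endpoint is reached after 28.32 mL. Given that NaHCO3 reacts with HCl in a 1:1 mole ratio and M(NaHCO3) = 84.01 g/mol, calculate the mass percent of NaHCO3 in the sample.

n(HCl) = 0.2799 x 0.02832 = 0.007927 mol.
n(NaHCO3) = 0.007927 / 1 = 0.007927 mol.
mass of NaHCO3 = 0.007927 x 84.01 = 0.6659 g.
% purity = 0.6659 / 2.0677 x 100 = 32.2%.

32.2%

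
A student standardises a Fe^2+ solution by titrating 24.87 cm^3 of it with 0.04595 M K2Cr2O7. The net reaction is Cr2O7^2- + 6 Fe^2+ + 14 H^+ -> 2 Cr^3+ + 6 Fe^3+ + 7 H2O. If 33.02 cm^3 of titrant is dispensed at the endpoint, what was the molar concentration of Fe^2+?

0.366 M

n(K2Cr2O7) = 0.04595 x 0.03302 = 0.001517 mol.
From the balanced equation, 1 mol K2Cr2O7 reacts with 6 mol Fe^2+, so n(Fe^2+) = 0.001517 x 6/1 = 0.009104 mol.
[Fe^2+] = 0.009104 / 0.02487 L = 0.366 M.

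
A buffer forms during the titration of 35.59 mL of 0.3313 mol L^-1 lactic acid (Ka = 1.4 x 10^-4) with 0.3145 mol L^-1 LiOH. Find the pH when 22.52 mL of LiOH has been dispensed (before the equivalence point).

4.03

Initial n(HC3H5O3) = 0.3313 x 0.03559 = 0.01179 mol.
n(LiOH) added = 0.3145 x 0.02252 = 0.007083 mol, converting that many moles of HC3H5O3 to C3H5O3-.
Remaining n(HC3H5O3) = 0.004708 mol; n(C3H5O3-) = 0.007083 mol.
By Henderson-Hasselbalch, pH = pKa + log([A^-]/[HA]) = 3.85 + log(0.007083/0.004708) = 3.85 + (+0.18) = 4.03.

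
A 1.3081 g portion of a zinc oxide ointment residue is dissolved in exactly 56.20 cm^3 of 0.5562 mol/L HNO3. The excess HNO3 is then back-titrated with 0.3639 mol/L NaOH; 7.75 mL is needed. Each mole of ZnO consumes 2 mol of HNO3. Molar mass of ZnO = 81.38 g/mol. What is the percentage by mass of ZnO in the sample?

88.5%

Total n(HNO3) added = 0.5562 x 0.05620 = 0.03126 mol.
n(NaOH) used = 0.3639 x 0.007750 = 0.002820 mol, which equals the excess n(HNO3).
So n(HNO3) consumed by the sample = 0.03126 - 0.002820 = 0.02844 mol.
n(ZnO) = 0.02844 / 2 = 0.01422 mol.
mass ZnO = 0.01422 x 81.38 = 1.157 g, so %ZnO = 1.157/1.3081 x 100 = 88.5%.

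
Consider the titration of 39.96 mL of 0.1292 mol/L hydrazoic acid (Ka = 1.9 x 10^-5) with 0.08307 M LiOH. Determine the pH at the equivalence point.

n(HN3) = 0.1292 x 0.03996 = 0.005163 mol; V(LiOH) at equivalence = 0.005163/0.08307 = 0.06215 L.
At equivalence all the acid is converted to N3-; total volume = 0.03996 + 0.06215 = 0.1021 L, so [N3-] = 0.005163/0.1021 = 0.05056 M.
Kb = Kw/Ka = 1.0e-14 / 1.9 x 10^-5 = 5.26e-10.
[OH^-] = sqrt(Kb x [N3-]) = sqrt(5.26e-10 x 0.05056) = 5.16e-6 M.
pOH = 5.29, so pH = 14.00 - 5.29 = 8.71.

8.71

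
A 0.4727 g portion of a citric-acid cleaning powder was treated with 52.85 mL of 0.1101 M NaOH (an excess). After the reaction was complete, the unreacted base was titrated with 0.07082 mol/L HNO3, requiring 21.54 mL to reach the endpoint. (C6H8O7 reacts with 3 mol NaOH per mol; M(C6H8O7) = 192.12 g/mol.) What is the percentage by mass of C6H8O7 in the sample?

58.2%

Total n(NaOH) added = 0.1101 x 0.05285 = 0.005819 mol.
n(HNO3) used = 0.07082 x 0.02154 = 0.001525 mol, which equals the excess n(NaOH).
So n(NaOH) consumed by the sample = 0.005819 - 0.001525 = 0.004293 mol.
n(C6H8O7) = 0.004293 / 3 = 0.001431 mol.
mass C6H8O7 = 0.001431 x 192.12 = 0.2749 g, so %C6H8O7 = 0.2749/0.4727 x 100 = 58.2%.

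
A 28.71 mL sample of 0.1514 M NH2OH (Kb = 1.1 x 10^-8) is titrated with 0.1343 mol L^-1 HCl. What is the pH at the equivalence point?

3.59

n(NH2OH) = 0.1514 x 0.02871 = 0.004347 mol; V(HCl) at equivalence = 0.004347/0.1343 = 0.03237 L.
At equivalence the base is fully converted to NH3OH+; total volume = 0.06108 L, so [NH3OH+] = 0.004347/0.06108 = 0.07117 M.
Ka(NH3OH+) = Kw/Kb = 1.0e-14 / 1.1 x 10^-8 = 9.09e-7.
[H^+] = sqrt(Ka x [NH3OH+]) = sqrt(9.09e-7 x 0.07117) = 0.000254 M.
pH = -log(0.000254) = 3.59.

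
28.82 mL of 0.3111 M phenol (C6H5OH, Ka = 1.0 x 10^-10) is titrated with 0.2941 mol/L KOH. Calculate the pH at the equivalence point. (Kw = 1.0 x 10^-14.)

11.59

n(C6H5OH) = 0.3111 x 0.02882 = 0.008966 mol; V(KOH) at equivalence = 0.008966/0.2941 = 0.03049 L.
At equivalence all the acid is converted to C6H5O-; total volume = 0.02882 + 0.03049 = 0.05931 L, so [C6H5O-] = 0.008966/0.05931 = 0.1512 M.
Kb = Kw/Ka = 1.0e-14 / 1.0 x 10^-10 = 0.000100.
[OH^-] = sqrt(Kb x [C6H5O-]) = sqrt(0.000100 x 0.1512) = 0.00389 M.
pOH = 2.41, so pH = 14.00 - 2.41 = 11.59.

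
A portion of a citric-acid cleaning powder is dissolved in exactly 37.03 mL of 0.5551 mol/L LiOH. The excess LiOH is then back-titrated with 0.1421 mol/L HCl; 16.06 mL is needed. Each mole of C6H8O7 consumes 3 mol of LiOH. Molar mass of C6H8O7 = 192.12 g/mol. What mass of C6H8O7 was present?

Total n(LiOH) added = 0.5551 x 0.03703 = 0.02056 mol.
n(HCl) used = 0.1421 x 0.01606 = 0.002282 mol, which equals the excess n(LiOH).
So n(LiOH) consumed by the sample = 0.02056 - 0.002282 = 0.01827 mol.
n(C6H8O7) = 0.01827 / 3 = 0.006091 mol.
mass = 0.006091 mol x 192.12 g/mol = 1.17 g.

1.17 g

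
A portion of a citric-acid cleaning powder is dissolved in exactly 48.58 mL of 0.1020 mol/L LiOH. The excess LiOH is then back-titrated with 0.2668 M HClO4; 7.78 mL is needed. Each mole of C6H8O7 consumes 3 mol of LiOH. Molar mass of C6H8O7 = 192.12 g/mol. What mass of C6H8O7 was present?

Total n(LiOH) added = 0.1020 x 0.04858 = 0.004955 mol.
n(HClO4) used = 0.2668 x 0.007780 = 0.002076 mol, which equals the excess n(LiOH).
So n(LiOH) consumed by the sample = 0.004955 - 0.002076 = 0.002879 mol.
n(C6H8O7) = 0.002879 / 3 = 0.0009598 mol.
mass = 0.0009598 mol x 192.12 g/mol = 0.184 g.

0.184 g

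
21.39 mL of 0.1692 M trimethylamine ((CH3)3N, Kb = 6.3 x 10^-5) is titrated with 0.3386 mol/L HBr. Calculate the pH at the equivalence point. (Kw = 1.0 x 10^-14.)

5.37

n((CH3)3N) = 0.1692 x 0.02139 = 0.003619 mol; V(HBr) at equivalence = 0.003619/0.3386 = 0.01069 L.
At equivalence the base is fully converted to (CH3)3NH+; total volume = 0.03208 L, so [(CH3)3NH+] = 0.003619/0.03208 = 0.1128 M.
Ka((CH3)3NH+) = Kw/Kb = 1.0e-14 / 6.3 x 10^-5 = 1.59e-10.
[H^+] = sqrt(Ka x [(CH3)3NH+]) = sqrt(1.59e-10 x 0.1128) = 4.23e-6 M.
pH = -log(4.23e-6) = 5.37.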